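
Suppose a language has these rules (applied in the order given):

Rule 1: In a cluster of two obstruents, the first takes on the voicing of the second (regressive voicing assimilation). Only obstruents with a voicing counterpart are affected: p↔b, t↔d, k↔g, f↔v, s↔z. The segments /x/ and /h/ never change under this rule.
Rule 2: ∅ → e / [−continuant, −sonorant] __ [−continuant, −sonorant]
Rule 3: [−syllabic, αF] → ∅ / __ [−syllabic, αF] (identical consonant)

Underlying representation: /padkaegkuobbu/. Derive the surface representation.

Rule 1 (regressive voicing assimilation): /d/ precedes the voiceless obstruent /k/, so it devoices to [t] by assimilation. /g/ precedes the voiceless obstruent /k/, so it devoices to [k] by assimilation. /padkaegkuobbu/ → patkaekkuobbu.
Rule 2 (stop-cluster e-epenthesis): /t/ and /k/ form a stop–stop cluster, so [e] is inserted between them. /k/ and /k/ form a stop–stop cluster, so [e] is inserted between them. /b/ and /b/ form a stop–stop cluster, so [e] is inserted between them. /patkaekkuobbu/ → patekaekekuobebu.
Rule 3 (degemination): no segment meets the environment; /patekaekekuobebu/ is unchanged.

patekaekekuobebu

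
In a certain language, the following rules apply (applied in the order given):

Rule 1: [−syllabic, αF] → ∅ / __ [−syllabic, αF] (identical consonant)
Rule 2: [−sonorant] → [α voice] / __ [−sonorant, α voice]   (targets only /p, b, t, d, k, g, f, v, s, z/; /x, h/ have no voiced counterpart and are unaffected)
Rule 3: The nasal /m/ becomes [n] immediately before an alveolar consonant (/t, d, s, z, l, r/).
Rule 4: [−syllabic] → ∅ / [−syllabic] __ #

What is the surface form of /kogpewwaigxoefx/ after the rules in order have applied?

kokpewaikxoef

Rule 1 (degemination): /ww/ is a geminate; the first /w/ deletes. /kogpewwaigxoefx/ → kogpewaigxoefx.
Rule 2 (regressive voicing assimilation): /g/ precedes the voiceless obstruent /p/, so it devoices to [k] by assimilation. /g/ precedes the voiceless obstruent /x/, so it devoices to [k] by assimilation. /kogpewaigxoefx/ → kokpewaikxoefx.
Rule 3 (nasal place assimilation): no segment meets the environment; /kokpewaikxoefx/ is unchanged.
Rule 4 (final cluster simplification): /x/ is the second consonant of a word-final cluster /fx/, so it deletes. /kokpewaikxoefx/ → kokpewaikxoef.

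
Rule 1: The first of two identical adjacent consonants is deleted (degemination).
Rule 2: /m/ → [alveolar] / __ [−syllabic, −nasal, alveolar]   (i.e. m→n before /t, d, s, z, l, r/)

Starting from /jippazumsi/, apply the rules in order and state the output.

Rule 1 (degemination): /pp/ is a geminate; the first /p/ deletes. /jippazumsi/ → jipazumsi.
Rule 2 (nasal place assimilation): /m/ precedes the alveolar consonant /s/, so it assimilates in place to [n]. /jipazumsi/ → jipazunsi.

jipazunsi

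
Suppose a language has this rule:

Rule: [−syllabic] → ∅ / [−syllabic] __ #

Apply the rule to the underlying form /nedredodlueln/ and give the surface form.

nedredodluel

/n/ is the second consonant of a word-final cluster /ln/, so it deletes.
The other instances of /n/, /d/, /r/, /l/ do not occur in the required environment and remain unchanged.
Surface form: [nedredodluel].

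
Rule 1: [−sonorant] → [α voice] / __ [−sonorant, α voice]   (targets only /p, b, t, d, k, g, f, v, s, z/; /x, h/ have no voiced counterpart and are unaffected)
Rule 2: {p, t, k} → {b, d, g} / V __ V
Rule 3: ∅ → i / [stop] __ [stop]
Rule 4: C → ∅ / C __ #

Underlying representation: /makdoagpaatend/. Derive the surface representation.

Rule 1 (regressive voicing assimilation): /k/ precedes the voiced obstruent /d/, so it voices to [g] by assimilation. /g/ precedes the voiceless obstruent /p/, so it devoices to [k] by assimilation. /makdoagpaatend/ → magdoakpaatend.
Rule 2 (intervocalic voicing): /t/ is a voiceless stop between vowels /a/ and /e/, so it voices to [d]. /magdoakpaatend/ → magdoakpaadend.
Rule 3 (stop-cluster i-epenthesis): /g/ and /d/ form a stop–stop cluster, so [i] is inserted between them. /k/ and /p/ form a stop–stop cluster, so [i] is inserted between them. /magdoakpaadend/ → magidoakipaadend.
Rule 4 (final cluster simplification): /d/ is the second consonant of a word-final cluster /nd/, so it deletes. /magidoakipaadend/ → magidoakipaaden.

magidoakipaaden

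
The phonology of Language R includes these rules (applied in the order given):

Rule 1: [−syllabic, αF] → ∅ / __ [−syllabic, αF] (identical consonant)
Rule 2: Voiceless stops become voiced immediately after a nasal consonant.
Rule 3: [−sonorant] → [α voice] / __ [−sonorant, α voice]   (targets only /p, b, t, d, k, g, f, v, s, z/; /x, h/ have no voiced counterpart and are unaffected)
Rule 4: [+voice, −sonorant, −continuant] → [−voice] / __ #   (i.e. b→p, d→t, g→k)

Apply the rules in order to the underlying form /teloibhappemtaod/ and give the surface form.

Rule 1 (degemination): /pp/ is a geminate; the first /p/ deletes. /teloibhappemtaod/ → teloibhapemtaod.
Rule 2 (post-nasal voicing): /t/ is a voiceless stop immediately after the nasal /m/, so it voices to [d]. /teloibhapemtaod/ → teloibhapemdaod.
Rule 3 (regressive voicing assimilation): /b/ precedes the voiceless obstruent /h/, so it devoices to [p] by assimilation. /teloibhapemdaod/ → teloiphapemdaod.
Rule 4 (final devoicing): /d/ is a voiced stop in word-final position, so it devoices to [t]. /teloiphapemdaod/ → teloiphapemdaot.

teloiphapemdaot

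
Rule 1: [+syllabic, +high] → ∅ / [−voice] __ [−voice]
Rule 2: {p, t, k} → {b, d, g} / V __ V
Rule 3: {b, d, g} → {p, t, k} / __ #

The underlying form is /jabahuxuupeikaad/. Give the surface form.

jabahxuubeigaat

Rule 1 (high vowel syncope): /u/ is a high vowel flanked by voiceless consonants /h/ and /x/, so it deletes. /jabahuxuupeikaad/ → jabahxuupeikaad.
Rule 2 (intervocalic voicing): /p/ is a voiceless stop between vowels /u/ and /e/, so it voices to [b]. /k/ is a voiceless stop between vowels /i/ and /a/, so it voices to [g]. /jabahxuupeikaad/ → jabahxuubeigaad.
Rule 3 (final devoicing): /d/ is a voiced stop in word-final position, so it devoices to [t]. /jabahxuubeigaad/ → jabahxuubeigaat.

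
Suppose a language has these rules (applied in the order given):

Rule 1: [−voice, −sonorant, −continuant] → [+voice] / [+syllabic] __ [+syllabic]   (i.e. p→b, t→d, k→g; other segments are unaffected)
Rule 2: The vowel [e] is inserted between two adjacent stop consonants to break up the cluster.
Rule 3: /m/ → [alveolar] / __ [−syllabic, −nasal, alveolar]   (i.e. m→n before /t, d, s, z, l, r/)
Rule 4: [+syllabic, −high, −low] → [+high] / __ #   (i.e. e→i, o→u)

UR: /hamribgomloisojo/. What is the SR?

hanribegonloisoju

Rule 1 (intervocalic voicing): no segment meets the environment; /hamribgomloisojo/ is unchanged.
Rule 2 (stop-cluster e-epenthesis): /b/ and /g/ form a stop–stop cluster, so [e] is inserted between them. /hamribgomloisojo/ → hamribegomloisojo.
Rule 3 (nasal place assimilation): /m/ precedes the alveolar consonant /r/, so it assimilates in place to [n]. /m/ precedes the alveolar consonant /l/, so it assimilates in place to [n]. /hamribegomloisojo/ → hanribegonloisojo.
Rule 4 (final vowel raising): /o/ is a mid vowel in word-final position, so it raises to [u]. /hanribegonloisojo/ → hanribegonloisoju.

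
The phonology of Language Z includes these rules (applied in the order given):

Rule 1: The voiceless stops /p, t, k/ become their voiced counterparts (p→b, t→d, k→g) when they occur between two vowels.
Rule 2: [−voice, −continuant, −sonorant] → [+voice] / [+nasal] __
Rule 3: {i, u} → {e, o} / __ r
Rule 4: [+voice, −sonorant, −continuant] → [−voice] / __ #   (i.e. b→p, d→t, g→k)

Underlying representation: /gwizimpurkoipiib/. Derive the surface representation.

Rule 1 (intervocalic voicing): /p/ is a voiceless stop between vowels /i/ and /i/, so it voices to [b]. /gwizimpurkoipiib/ → gwizimpurkoibiib.
Rule 2 (post-nasal voicing): /p/ is a voiceless stop immediately after the nasal /m/, so it voices to [b]. /gwizimpurkoibiib/ → gwizimburkoibiib.
Rule 3 (pre-rhotic lowering): /u/ is a high vowel immediately before /r/, so it lowers to [o]. /gwizimburkoibiib/ → gwizimborkoibiib.
Rule 4 (final devoicing): /b/ is a voiced stop in word-final position, so it devoices to [p]. /gwizimborkoibiib/ → gwizimborkoibiip.

gwizimborkoibiip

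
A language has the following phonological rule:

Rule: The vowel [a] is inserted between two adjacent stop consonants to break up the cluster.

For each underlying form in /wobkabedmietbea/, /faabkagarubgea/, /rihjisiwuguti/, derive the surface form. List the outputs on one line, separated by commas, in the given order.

wobakabedmietabea, faabakagarubagea, rihjisiwuguti

/wobkabedmietbea/: /b/ and /k/ form a stop–stop cluster, so [a] is inserted between them. /t/ and /b/ form a stop–stop cluster, so [a] is inserted between them. → [wobakabedmietabea].
/faabkagarubgea/: /b/ and /k/ form a stop–stop cluster, so [a] is inserted between them. /b/ and /g/ form a stop–stop cluster, so [a] is inserted between them. → [faabakagarubagea].
/rihjisiwuguti/: the rule's environment is not met; surfaces unchanged as [rihjisiwuguti].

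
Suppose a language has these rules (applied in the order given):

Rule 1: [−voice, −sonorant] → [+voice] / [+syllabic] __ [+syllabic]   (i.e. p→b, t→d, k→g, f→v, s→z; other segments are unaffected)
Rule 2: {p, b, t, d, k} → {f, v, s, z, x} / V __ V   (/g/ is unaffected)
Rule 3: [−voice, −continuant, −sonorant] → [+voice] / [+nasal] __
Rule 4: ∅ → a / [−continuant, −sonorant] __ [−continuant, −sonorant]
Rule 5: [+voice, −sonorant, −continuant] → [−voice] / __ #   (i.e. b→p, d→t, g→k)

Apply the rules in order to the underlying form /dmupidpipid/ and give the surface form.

dmuvidapivit

Rule 1 (intervocalic voicing): /p/ is a voiceless obstruent between vowels /u/ and /i/, so it voices to [b]. /p/ is a voiceless obstruent between vowels /i/ and /i/, so it voices to [b]. /dmupidpipid/ → dmubidpibid.
Rule 2 (intervocalic spirantization): /b/ is a stop between vowels /u/ and /i/, so it spirantizes to the fricative [v]. /b/ is a stop between vowels /i/ and /i/, so it spirantizes to the fricative [v]. /dmubidpibid/ → dmuvidpivid.
Rule 3 (post-nasal voicing): no segment meets the environment; /dmuvidpivid/ is unchanged.
Rule 4 (stop-cluster a-epenthesis): /d/ and /p/ form a stop–stop cluster, so [a] is inserted between them. /dmuvidpivid/ → dmuvidapivid.
Rule 5 (final devoicing): /d/ is a voiced stop in word-final position, so it devoices to [t]. /dmuvidapivid/ → dmuvidapivit.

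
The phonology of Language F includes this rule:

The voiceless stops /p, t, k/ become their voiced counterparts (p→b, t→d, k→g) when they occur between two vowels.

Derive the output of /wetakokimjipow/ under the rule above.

wedagogimjibow

/t/ is a voiceless stop between vowels /e/ and /a/, so it voices to [d].
/k/ is a voiceless stop between vowels /a/ and /o/, so it voices to [g].
/k/ is a voiceless stop between vowels /o/ and /i/, so it voices to [g].
/p/ is a voiceless stop between vowels /i/ and /o/, so it voices to [b].
Surface form: [wedagogimjibow].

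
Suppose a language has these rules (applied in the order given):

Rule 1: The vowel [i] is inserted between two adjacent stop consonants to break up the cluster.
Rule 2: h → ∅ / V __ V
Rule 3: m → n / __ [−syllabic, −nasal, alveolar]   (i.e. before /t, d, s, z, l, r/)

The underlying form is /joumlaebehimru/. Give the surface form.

jounlaebeinru

Rule 1 (stop-cluster i-epenthesis): no segment meets the environment; /joumlaebehimru/ is unchanged.
Rule 2 (intervocalic h-deletion): /h/ occurs between vowels /e/ and /i/, so it deletes. /joumlaebehimru/ → joumlaebeimru.
Rule 3 (nasal place assimilation): /m/ precedes the alveolar consonant /l/, so it assimilates in place to [n]. /m/ precedes the alveolar consonant /r/, so it assimilates in place to [n]. /joumlaebeimru/ → jounlaebeinru.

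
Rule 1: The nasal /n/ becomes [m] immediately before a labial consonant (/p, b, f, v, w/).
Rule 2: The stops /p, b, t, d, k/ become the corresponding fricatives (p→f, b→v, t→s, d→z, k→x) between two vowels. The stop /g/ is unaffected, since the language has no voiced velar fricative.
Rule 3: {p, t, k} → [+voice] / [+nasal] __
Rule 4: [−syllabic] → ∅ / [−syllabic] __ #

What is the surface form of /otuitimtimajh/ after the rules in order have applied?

osuisimdimaj

Rule 1 (nasal place assimilation): no segment meets the environment; /otuitimtimajh/ is unchanged.
Rule 2 (intervocalic spirantization): /t/ is a stop between vowels /o/ and /u/, so it spirantizes to the fricative [s]. /t/ is a stop between vowels /i/ and /i/, so it spirantizes to the fricative [s]. /otuitimtimajh/ → osuisimtimajh.
Rule 3 (post-nasal voicing): /t/ is a voiceless stop immediately after the nasal /m/, so it voices to [d]. /osuisimtimajh/ → osuisimdimajh.
Rule 4 (final cluster simplification): /h/ is the second consonant of a word-final cluster /jh/, so it deletes. /osuisimdimajh/ → osuisimdimaj.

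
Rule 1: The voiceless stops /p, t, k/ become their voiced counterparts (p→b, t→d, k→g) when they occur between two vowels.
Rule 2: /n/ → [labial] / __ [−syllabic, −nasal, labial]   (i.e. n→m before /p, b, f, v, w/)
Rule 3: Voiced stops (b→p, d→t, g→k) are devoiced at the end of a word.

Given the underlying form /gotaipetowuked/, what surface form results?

godaibedowuget

Rule 1 (intervocalic voicing): /t/ is a voiceless stop between vowels /o/ and /a/, so it voices to [d]. /p/ is a voiceless stop between vowels /i/ and /e/, so it voices to [b]. /t/ is a voiceless stop between vowels /e/ and /o/, so it voices to [d]. /k/ is a voiceless stop between vowels /u/ and /e/, so it voices to [g]. /gotaipetowuked/ → godaibedowuged.
Rule 2 (nasal place assimilation): no segment meets the environment; /godaibedowuged/ is unchanged.
Rule 3 (final devoicing): /d/ is a voiced stop in word-final position, so it devoices to [t]. /godaibedowuged/ → godaibedowuget.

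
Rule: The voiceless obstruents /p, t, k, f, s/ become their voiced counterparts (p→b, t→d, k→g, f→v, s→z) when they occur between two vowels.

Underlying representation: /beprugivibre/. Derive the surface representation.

beprugivibre

No segment of /beprugivibre/ meets the structural description of the rule, so the form surfaces unchanged.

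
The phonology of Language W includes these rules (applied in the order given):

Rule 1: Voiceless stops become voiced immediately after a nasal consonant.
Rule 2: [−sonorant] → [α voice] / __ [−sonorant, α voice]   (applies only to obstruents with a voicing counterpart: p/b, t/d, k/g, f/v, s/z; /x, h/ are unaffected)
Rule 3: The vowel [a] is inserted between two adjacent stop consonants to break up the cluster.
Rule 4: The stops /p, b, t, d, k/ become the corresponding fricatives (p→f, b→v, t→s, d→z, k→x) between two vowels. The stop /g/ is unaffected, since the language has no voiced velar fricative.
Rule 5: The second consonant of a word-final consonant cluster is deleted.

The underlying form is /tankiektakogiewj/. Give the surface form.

tangiexasaxogiew

Rule 1 (post-nasal voicing): /k/ is a voiceless stop immediately after the nasal /n/, so it voices to [g]. /tankiektakogiewj/ → tangiektakogiewj.
Rule 2 (regressive voicing assimilation): no segment meets the environment; /tangiektakogiewj/ is unchanged.
Rule 3 (stop-cluster a-epenthesis): /k/ and /t/ form a stop–stop cluster, so [a] is inserted between them. /tangiektakogiewj/ → tangiekatakogiewj.
Rule 4 (intervocalic spirantization): /k/ is a stop between vowels /e/ and /a/, so it spirantizes to the fricative [x]. /t/ is a stop between vowels /a/ and /a/, so it spirantizes to the fricative [s]. /k/ is a stop between vowels /a/ and /o/, so it spirantizes to the fricative [x]. /tangiekatakogiewj/ → tangiexasaxogiewj.
Rule 5 (final cluster simplification): /j/ is the second consonant of a word-final cluster /wj/, so it deletes. /tangiexasaxogiewj/ → tangiexasaxogiew.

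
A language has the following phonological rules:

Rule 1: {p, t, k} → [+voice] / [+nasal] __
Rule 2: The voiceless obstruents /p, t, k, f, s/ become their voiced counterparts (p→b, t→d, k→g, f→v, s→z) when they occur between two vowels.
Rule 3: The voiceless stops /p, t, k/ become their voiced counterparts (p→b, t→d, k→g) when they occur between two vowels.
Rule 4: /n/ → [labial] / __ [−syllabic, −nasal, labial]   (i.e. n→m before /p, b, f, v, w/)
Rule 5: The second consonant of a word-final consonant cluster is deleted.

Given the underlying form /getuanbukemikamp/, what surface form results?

geduambugemigam

Rule 1 (post-nasal voicing): /p/ is a voiceless stop immediately after the nasal /m/, so it voices to [b]. /getuanbukemikamp/ → getuanbukemikamb.
Rule 2 (intervocalic voicing): /t/ is a voiceless obstruent between vowels /e/ and /u/, so it voices to [d]. /k/ is a voiceless obstruent between vowels /u/ and /e/, so it voices to [g]. /k/ is a voiceless obstruent between vowels /i/ and /a/, so it voices to [g]. /getuanbukemikamb/ → geduanbugemigamb.
Rule 3 (intervocalic voicing): no segment meets the environment; /geduanbugemigamb/ is unchanged.
Rule 4 (nasal place assimilation): /n/ precedes the labial consonant /b/, so it assimilates in place to [m]. /geduanbugemigamb/ → geduambugemigamb.
Rule 5 (final cluster simplification): /b/ is the second consonant of a word-final cluster /mb/, so it deletes. /geduambugemigamb/ → geduambugemigam.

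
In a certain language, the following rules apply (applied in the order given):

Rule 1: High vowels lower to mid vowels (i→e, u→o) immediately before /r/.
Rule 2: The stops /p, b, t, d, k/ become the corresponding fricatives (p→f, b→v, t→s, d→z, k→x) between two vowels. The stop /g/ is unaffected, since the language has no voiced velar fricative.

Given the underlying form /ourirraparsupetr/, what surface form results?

Rule 1 (pre-rhotic lowering): /u/ is a high vowel immediately before /r/, so it lowers to [o]. /i/ is a high vowel immediately before /r/, so it lowers to [e]. /ourirraparsupetr/ → oorerraparsupetr.
Rule 2 (intervocalic spirantization): /p/ is a stop between vowels /a/ and /a/, so it spirantizes to the fricative [f]. /p/ is a stop between vowels /u/ and /e/, so it spirantizes to the fricative [f]. /oorerraparsupetr/ → oorerrafarsufetr.

oorerrafarsufetr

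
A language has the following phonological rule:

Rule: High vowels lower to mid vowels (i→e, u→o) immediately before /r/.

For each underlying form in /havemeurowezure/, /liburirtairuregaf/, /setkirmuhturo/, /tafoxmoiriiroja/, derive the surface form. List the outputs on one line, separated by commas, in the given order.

havemeorowezore, liborertaeroregaf, setkermuhtoro, tafoxmoerieroja

/havemeurowezure/: /u/ is a high vowel immediately before /r/, so it lowers to [o]. /u/ is a high vowel immediately before /r/, so it lowers to [o]. → [havemeorowezore].
/liburirtairuregaf/: /u/ is a high vowel immediately before /r/, so it lowers to [o]. /i/ is a high vowel immediately before /r/, so it lowers to [e]. /i/ is a high vowel immediately before /r/, so it lowers to [e]. /u/ is a high vowel immediately before /r/, so it lowers to [o]. → [liborertaeroregaf].
/setkirmuhturo/: /i/ is a high vowel immediately before /r/, so it lowers to [e]. /u/ is a high vowel immediately before /r/, so it lowers to [o]. → [setkermuhtoro].
/tafoxmoiriiroja/: /i/ is a high vowel immediately before /r/, so it lowers to [e]. /i/ is a high vowel immediately before /r/, so it lowers to [e]. → [tafoxmoerieroja].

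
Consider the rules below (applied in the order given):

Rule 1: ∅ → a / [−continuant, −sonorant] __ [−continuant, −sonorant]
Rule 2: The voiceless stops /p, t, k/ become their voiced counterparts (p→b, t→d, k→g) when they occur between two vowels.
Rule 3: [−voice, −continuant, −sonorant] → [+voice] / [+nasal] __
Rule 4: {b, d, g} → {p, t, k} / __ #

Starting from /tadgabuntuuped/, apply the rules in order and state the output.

tadagabunduubet

Rule 1 (stop-cluster a-epenthesis): /d/ and /g/ form a stop–stop cluster, so [a] is inserted between them. /tadgabuntuuped/ → tadagabuntuuped.
Rule 2 (intervocalic voicing): /p/ is a voiceless stop between vowels /u/ and /e/, so it voices to [b]. /tadagabuntuuped/ → tadagabuntuubed.
Rule 3 (post-nasal voicing): /t/ is a voiceless stop immediately after the nasal /n/, so it voices to [d]. /tadagabuntuubed/ → tadagabunduubed.
Rule 4 (final devoicing): /d/ is a voiced stop in word-final position, so it devoices to [t]. /tadagabunduubed/ → tadagabunduubet.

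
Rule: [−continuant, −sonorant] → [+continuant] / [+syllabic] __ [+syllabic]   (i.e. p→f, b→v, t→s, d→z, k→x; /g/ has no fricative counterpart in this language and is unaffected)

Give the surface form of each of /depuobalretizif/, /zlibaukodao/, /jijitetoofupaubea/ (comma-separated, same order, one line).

defuovalresizif, zlivauxozao, jijisesoofufauvea

/depuobalretizif/: /p/ is a stop between vowels /e/ and /u/, so it spirantizes to the fricative [f]. /b/ is a stop between vowels /o/ and /a/, so it spirantizes to the fricative [v]. /t/ is a stop between vowels /e/ and /i/, so it spirantizes to the fricative [s]. → [defuovalresizif].
/zlibaukodao/: /b/ is a stop between vowels /i/ and /a/, so it spirantizes to the fricative [v]. /k/ is a stop between vowels /u/ and /o/, so it spirantizes to the fricative [x]. /d/ is a stop between vowels /o/ and /a/, so it spirantizes to the fricative [z]. → [zlivauxozao].
/jijitetoofupaubea/: /t/ is a stop between vowels /i/ and /e/, so it spirantizes to the fricative [s]. /t/ is a stop between vowels /e/ and /o/, so it spirantizes to the fricative [s]. /p/ is a stop between vowels /u/ and /a/, so it spirantizes to the fricative [f]. /b/ is a stop between vowels /u/ and /e/, so it spirantizes to the fricative [v]. → [jijisesoofufauvea].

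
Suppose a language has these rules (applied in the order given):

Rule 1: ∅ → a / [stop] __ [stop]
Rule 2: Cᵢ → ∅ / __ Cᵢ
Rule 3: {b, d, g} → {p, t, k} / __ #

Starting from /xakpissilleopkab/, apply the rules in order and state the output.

Rule 1 (stop-cluster a-epenthesis): /k/ and /p/ form a stop–stop cluster, so [a] is inserted between them. /p/ and /k/ form a stop–stop cluster, so [a] is inserted between them. /xakpissilleopkab/ → xakapissilleopakab.
Rule 2 (degemination): /ss/ is a geminate; the first /s/ deletes. /ll/ is a geminate; the first /l/ deletes. /xakapissilleopakab/ → xakapisileopakab.
Rule 3 (final devoicing): /b/ is a voiced stop in word-final position, so it devoices to [p]. /xakapisileopakab/ → xakapisileopakap.

xakapisileopakap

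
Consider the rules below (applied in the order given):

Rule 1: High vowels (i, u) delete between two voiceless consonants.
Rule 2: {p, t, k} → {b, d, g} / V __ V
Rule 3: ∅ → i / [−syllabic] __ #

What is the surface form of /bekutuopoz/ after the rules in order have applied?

Rule 1 (high vowel syncope): /u/ is a high vowel flanked by voiceless consonants /k/ and /t/, so it deletes. /bekutuopoz/ → bektuopoz.
Rule 2 (intervocalic voicing): /p/ is a voiceless stop between vowels /o/ and /o/, so it voices to [b]. /bektuopoz/ → bektuoboz.
Rule 3 (final i-epenthesis): the form ends in the consonant /z/, so [i] is inserted word-finally. /bektuoboz/ → bektuobozi.

bektuobozi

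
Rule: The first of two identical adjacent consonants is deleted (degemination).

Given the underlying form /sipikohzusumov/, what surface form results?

No segment of /sipikohzusumov/ meets the structural description of the rule, so the form surfaces unchanged.

sipikohzusumov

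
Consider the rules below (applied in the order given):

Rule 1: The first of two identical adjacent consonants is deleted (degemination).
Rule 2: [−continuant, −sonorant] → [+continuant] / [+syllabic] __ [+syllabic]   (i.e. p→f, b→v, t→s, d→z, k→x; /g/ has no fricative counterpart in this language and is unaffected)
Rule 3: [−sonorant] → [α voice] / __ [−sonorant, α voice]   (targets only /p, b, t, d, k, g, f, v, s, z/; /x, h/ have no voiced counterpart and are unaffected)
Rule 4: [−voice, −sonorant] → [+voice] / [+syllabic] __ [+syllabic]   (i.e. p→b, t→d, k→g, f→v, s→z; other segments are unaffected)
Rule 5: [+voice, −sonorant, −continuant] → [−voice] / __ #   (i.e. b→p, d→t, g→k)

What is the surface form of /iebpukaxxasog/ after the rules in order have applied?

ieppuxaxazok

Rule 1 (degemination): /xx/ is a geminate; the first /x/ deletes. /iebpukaxxasog/ → iebpukaxasog.
Rule 2 (intervocalic spirantization): /k/ is a stop between vowels /u/ and /a/, so it spirantizes to the fricative [x]. /iebpukaxasog/ → iebpuxaxasog.
Rule 3 (regressive voicing assimilation): /b/ precedes the voiceless obstruent /p/, so it devoices to [p] by assimilation. /iebpuxaxasog/ → ieppuxaxasog.
Rule 4 (intervocalic voicing): /s/ is a voiceless obstruent between vowels /a/ and /o/, so it voices to [z]. /ieppuxaxasog/ → ieppuxaxazog.
Rule 5 (final devoicing): /g/ is a voiced stop in word-final position, so it devoices to [k]. /ieppuxaxazog/ → ieppuxaxazok.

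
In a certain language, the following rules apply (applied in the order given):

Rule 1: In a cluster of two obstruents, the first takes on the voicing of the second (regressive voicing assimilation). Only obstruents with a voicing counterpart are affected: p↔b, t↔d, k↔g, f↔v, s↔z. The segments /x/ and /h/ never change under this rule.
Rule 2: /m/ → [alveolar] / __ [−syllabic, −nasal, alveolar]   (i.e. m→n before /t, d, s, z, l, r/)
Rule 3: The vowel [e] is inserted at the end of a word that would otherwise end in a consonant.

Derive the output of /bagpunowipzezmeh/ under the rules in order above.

Rule 1 (regressive voicing assimilation): /g/ precedes the voiceless obstruent /p/, so it devoices to [k] by assimilation. /p/ precedes the voiced obstruent /z/, so it voices to [b] by assimilation. /bagpunowipzezmeh/ → bakpunowibzezmeh.
Rule 2 (nasal place assimilation): no segment meets the environment; /bakpunowibzezmeh/ is unchanged.
Rule 3 (final e-epenthesis): the form ends in the consonant /h/, so [e] is inserted word-finally. /bakpunowibzezmeh/ → bakpunowibzezmehe.

bakpunowibzezmehe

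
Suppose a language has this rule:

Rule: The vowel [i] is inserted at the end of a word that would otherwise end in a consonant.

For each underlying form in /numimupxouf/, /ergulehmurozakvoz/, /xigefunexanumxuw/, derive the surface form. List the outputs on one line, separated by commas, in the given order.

numimupxoufi, ergulehmurozakvozi, xigefunexanumxuwi

/numimupxouf/: the form ends in the consonant /f/, so [i] is inserted word-finally. → [numimupxoufi].
/ergulehmurozakvoz/: the form ends in the consonant /z/, so [i] is inserted word-finally. → [ergulehmurozakvozi].
/xigefunexanumxuw/: the form ends in the consonant /w/, so [i] is inserted word-finally. → [xigefunexanumxuwi].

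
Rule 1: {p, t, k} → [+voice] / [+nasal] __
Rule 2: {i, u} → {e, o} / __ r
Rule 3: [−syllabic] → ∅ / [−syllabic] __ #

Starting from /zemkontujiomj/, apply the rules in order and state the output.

Rule 1 (post-nasal voicing): /k/ is a voiceless stop immediately after the nasal /m/, so it voices to [g]. /t/ is a voiceless stop immediately after the nasal /n/, so it voices to [d]. /zemkontujiomj/ → zemgondujiomj.
Rule 2 (pre-rhotic lowering): no segment meets the environment; /zemgondujiomj/ is unchanged.
Rule 3 (final cluster simplification): /j/ is the second consonant of a word-final cluster /mj/, so it deletes. /zemgondujiomj/ → zemgondujiom.

zemgondujiom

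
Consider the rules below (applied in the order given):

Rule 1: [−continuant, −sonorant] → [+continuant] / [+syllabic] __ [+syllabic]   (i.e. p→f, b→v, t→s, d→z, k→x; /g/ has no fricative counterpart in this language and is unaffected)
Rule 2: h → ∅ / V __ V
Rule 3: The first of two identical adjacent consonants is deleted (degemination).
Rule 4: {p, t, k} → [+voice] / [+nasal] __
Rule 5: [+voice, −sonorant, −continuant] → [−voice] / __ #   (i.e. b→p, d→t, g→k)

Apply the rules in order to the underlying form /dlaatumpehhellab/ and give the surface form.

Rule 1 (intervocalic spirantization): /t/ is a stop between vowels /a/ and /u/, so it spirantizes to the fricative [s]. /dlaatumpehhellab/ → dlaasumpehhellab.
Rule 2 (intervocalic h-deletion): no segment meets the environment; /dlaasumpehhellab/ is unchanged.
Rule 3 (degemination): /hh/ is a geminate; the first /h/ deletes. /ll/ is a geminate; the first /l/ deletes. /dlaasumpehhellab/ → dlaasumpehelab.
Rule 4 (post-nasal voicing): /p/ is a voiceless stop immediately after the nasal /m/, so it voices to [b]. /dlaasumpehelab/ → dlaasumbehelab.
Rule 5 (final devoicing): /b/ is a voiced stop in word-final position, so it devoices to [p]. /dlaasumbehelab/ → dlaasumbehelap.

dlaasumbehelap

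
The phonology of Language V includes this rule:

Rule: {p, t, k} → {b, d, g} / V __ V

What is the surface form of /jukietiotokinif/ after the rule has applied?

jugiediodoginif

/k/ is a voiceless stop between vowels /u/ and /i/, so it voices to [g].
/t/ is a voiceless stop between vowels /e/ and /i/, so it voices to [d].
/t/ is a voiceless stop between vowels /o/ and /o/, so it voices to [d].
/k/ is a voiceless stop between vowels /o/ and /i/, so it voices to [g].
Surface form: [jugiediodoginif].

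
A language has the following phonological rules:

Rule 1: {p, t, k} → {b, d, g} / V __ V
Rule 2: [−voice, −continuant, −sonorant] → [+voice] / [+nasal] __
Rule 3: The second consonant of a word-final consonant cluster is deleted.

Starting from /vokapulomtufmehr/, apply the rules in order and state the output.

vogabulomdufmeh

Rule 1 (intervocalic voicing): /k/ is a voiceless stop between vowels /o/ and /a/, so it voices to [g]. /p/ is a voiceless stop between vowels /a/ and /u/, so it voices to [b]. /vokapulomtufmehr/ → vogabulomtufmehr.
Rule 2 (post-nasal voicing): /t/ is a voiceless stop immediately after the nasal /m/, so it voices to [d]. /vogabulomtufmehr/ → vogabulomdufmehr.
Rule 3 (final cluster simplification): /r/ is the second consonant of a word-final cluster /hr/, so it deletes. /vogabulomdufmehr/ → vogabulomdufmeh.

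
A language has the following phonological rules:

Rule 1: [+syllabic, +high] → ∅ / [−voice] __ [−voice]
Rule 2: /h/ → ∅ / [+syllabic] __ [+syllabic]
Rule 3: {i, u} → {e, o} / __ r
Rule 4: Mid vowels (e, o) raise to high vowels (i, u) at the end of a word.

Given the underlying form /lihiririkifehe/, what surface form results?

liererikfei

Rule 1 (high vowel syncope): /i/ is a high vowel flanked by voiceless consonants /k/ and /f/, so it deletes. /lihiririkifehe/ → lihiririkfehe.
Rule 2 (intervocalic h-deletion): /h/ occurs between vowels /i/ and /i/, so it deletes. /h/ occurs between vowels /e/ and /e/, so it deletes. /lihiririkfehe/ → liiririkfee.
Rule 3 (pre-rhotic lowering): /i/ is a high vowel immediately before /r/, so it lowers to [e]. /i/ is a high vowel immediately before /r/, so it lowers to [e]. /liiririkfee/ → liererikfee.
Rule 4 (final vowel raising): /e/ is a mid vowel in word-final position, so it raises to [i]. /liererikfee/ → liererikfei.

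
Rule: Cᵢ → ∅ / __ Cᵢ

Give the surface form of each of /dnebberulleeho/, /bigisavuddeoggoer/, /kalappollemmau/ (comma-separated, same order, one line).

/dnebberulleeho/: /bb/ is a geminate; the first /b/ deletes. /ll/ is a geminate; the first /l/ deletes. → [dneberuleeho].
/bigisavuddeoggoer/: /dd/ is a geminate; the first /d/ deletes. /gg/ is a geminate; the first /g/ deletes. → [bigisavudeogoer].
/kalappollemmau/: /pp/ is a geminate; the first /p/ deletes. /ll/ is a geminate; the first /l/ deletes. /mm/ is a geminate; the first /m/ deletes. → [kalapolemau].

dneberuleeho, bigisavudeogoer, kalapolemau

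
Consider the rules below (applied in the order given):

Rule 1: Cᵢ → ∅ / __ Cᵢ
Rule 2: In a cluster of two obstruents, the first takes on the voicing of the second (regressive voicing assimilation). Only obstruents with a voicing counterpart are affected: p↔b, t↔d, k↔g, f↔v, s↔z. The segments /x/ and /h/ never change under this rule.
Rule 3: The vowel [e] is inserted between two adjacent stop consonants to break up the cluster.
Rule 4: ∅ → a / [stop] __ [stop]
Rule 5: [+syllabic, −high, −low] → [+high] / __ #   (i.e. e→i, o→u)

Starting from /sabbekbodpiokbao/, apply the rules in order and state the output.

Rule 1 (degemination): /bb/ is a geminate; the first /b/ deletes. /sabbekbodpiokbao/ → sabekbodpiokbao.
Rule 2 (regressive voicing assimilation): /k/ precedes the voiced obstruent /b/, so it voices to [g] by assimilation. /d/ precedes the voiceless obstruent /p/, so it devoices to [t] by assimilation. /k/ precedes the voiced obstruent /b/, so it voices to [g] by assimilation. /sabekbodpiokbao/ → sabegbotpiogbao.
Rule 3 (stop-cluster e-epenthesis): /g/ and /b/ form a stop–stop cluster, so [e] is inserted between them. /t/ and /p/ form a stop–stop cluster, so [e] is inserted between them. /g/ and /b/ form a stop–stop cluster, so [e] is inserted between them. /sabegbotpiogbao/ → sabegebotepiogebao.
Rule 4 (stop-cluster a-epenthesis): no segment meets the environment; /sabegebotepiogebao/ is unchanged.
Rule 5 (final vowel raising): /o/ is a mid vowel in word-final position, so it raises to [u]. /sabegebotepiogebao/ → sabegebotepiogebau.

sabegebotepiogebau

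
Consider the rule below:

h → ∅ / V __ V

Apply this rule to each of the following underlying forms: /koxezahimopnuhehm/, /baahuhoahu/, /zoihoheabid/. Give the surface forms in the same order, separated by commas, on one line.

koxezaimopnuehm, baauoau, zoioeabid

/koxezahimopnuhehm/: /h/ occurs between vowels /a/ and /i/, so it deletes. /h/ occurs between vowels /u/ and /e/, so it deletes. → [koxezaimopnuehm].
/baahuhoahu/: /h/ occurs between vowels /a/ and /u/, so it deletes. /h/ occurs between vowels /u/ and /o/, so it deletes. /h/ occurs between vowels /a/ and /u/, so it deletes. → [baauoau].
/zoihoheabid/: /h/ occurs between vowels /i/ and /o/, so it deletes. /h/ occurs between vowels /o/ and /e/, so it deletes. → [zoioeabid].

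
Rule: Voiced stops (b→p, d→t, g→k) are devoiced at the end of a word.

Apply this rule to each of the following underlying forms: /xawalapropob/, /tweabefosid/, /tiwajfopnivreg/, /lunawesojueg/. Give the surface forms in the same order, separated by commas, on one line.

/xawalapropob/: /b/ is a voiced stop in word-final position, so it devoices to [p]. → [xawalapropop].
/tweabefosid/: /d/ is a voiced stop in word-final position, so it devoices to [t]. → [tweabefosit].
/tiwajfopnivreg/: /g/ is a voiced stop in word-final position, so it devoices to [k]. → [tiwajfopnivrek].
/lunawesojueg/: /g/ is a voiced stop in word-final position, so it devoices to [k]. → [lunawesojuek].

xawalapropop, tweabefosit, tiwajfopnivrek, lunawesojuek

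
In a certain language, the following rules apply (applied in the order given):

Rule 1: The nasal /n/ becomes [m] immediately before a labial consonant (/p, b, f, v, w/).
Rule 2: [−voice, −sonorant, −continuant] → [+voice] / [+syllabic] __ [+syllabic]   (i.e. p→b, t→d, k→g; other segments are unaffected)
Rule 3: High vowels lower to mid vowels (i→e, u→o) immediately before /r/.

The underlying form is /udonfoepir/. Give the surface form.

udomfoeber

Rule 1 (nasal place assimilation): /n/ precedes the labial consonant /f/, so it assimilates in place to [m]. /udonfoepir/ → udomfoepir.
Rule 2 (intervocalic voicing): /p/ is a voiceless stop between vowels /e/ and /i/, so it voices to [b]. /udomfoepir/ → udomfoebir.
Rule 3 (pre-rhotic lowering): /i/ is a high vowel immediately before /r/, so it lowers to [e]. /udomfoebir/ → udomfoeber.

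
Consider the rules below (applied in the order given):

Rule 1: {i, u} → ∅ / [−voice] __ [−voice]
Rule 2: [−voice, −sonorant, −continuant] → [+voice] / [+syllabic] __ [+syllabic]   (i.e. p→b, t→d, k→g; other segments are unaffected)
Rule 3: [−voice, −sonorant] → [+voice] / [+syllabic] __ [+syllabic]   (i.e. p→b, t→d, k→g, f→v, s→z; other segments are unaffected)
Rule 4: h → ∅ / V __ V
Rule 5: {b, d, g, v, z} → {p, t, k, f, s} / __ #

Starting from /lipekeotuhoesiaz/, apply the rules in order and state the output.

Rule 1 (high vowel syncope): /u/ is a high vowel flanked by voiceless consonants /t/ and /h/, so it deletes. /lipekeotuhoesiaz/ → lipekeothoesiaz.
Rule 2 (intervocalic voicing): /p/ is a voiceless stop between vowels /i/ and /e/, so it voices to [b]. /k/ is a voiceless stop between vowels /e/ and /e/, so it voices to [g]. /lipekeothoesiaz/ → libegeothoesiaz.
Rule 3 (intervocalic voicing): /s/ is a voiceless obstruent between vowels /e/ and /i/, so it voices to [z]. /libegeothoesiaz/ → libegeothoeziaz.
Rule 4 (intervocalic h-deletion): no segment meets the environment; /libegeothoeziaz/ is unchanged.
Rule 5 (final devoicing): /z/ is a voiced obstruent in word-final position, so it devoices to [s]. /libegeothoeziaz/ → libegeothoezias.

libegeothoezias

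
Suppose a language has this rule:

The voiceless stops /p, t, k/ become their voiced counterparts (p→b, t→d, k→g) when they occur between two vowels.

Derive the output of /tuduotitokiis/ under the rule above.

tuduodidogiis

Scanning /tuduotitokiis/: /t/ at position 1 is not in the conditioning environment; /t/ is a voiceless stop between vowels /o/ and /i/, so it voices to [d]; /t/ is a voiceless stop between vowels /i/ and /o/, so it voices to [d]; /k/ is a voiceless stop between vowels /o/ and /i/, so it voices to [g].
Result: [tuduodidogiis].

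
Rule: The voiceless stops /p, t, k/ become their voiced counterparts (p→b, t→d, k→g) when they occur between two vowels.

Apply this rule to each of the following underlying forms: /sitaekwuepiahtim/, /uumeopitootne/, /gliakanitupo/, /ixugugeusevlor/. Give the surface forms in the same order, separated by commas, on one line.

sidaekwuebiahtim, uumeobidootne, gliaganidubo, ixugugeusevlor

/sitaekwuepiahtim/: /t/ is a voiceless stop between vowels /i/ and /a/, so it voices to [d]. /p/ is a voiceless stop between vowels /e/ and /i/, so it voices to [b]. → [sidaekwuebiahtim].
/uumeopitootne/: /p/ is a voiceless stop between vowels /o/ and /i/, so it voices to [b]. /t/ is a voiceless stop between vowels /i/ and /o/, so it voices to [d]. → [uumeobidootne].
/gliakanitupo/: /k/ is a voiceless stop between vowels /a/ and /a/, so it voices to [g]. /t/ is a voiceless stop between vowels /i/ and /u/, so it voices to [d]. /p/ is a voiceless stop between vowels /u/ and /o/, so it voices to [b]. → [gliaganidubo].
/ixugugeusevlor/: the rule's environment is not met; surfaces unchanged as [ixugugeusevlor].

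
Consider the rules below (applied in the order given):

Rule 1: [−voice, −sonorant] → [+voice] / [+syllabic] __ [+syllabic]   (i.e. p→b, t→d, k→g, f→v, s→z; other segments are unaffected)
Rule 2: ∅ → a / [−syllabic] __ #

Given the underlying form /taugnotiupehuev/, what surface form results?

taugnodiubehueva

Rule 1 (intervocalic voicing): /t/ is a voiceless obstruent between vowels /o/ and /i/, so it voices to [d]. /p/ is a voiceless obstruent between vowels /u/ and /e/, so it voices to [b]. /taugnotiupehuev/ → taugnodiubehuev.
Rule 2 (final a-epenthesis): the form ends in the consonant /v/, so [a] is inserted word-finally. /taugnodiubehuev/ → taugnodiubehueva.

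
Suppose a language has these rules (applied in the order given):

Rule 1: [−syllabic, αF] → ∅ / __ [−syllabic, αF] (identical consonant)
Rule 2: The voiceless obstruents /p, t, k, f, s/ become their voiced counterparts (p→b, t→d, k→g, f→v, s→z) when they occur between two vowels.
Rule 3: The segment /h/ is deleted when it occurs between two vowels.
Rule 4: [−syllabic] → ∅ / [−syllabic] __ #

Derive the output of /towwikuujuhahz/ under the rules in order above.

towiguujuah

Rule 1 (degemination): /ww/ is a geminate; the first /w/ deletes. /towwikuujuhahz/ → towikuujuhahz.
Rule 2 (intervocalic voicing): /k/ is a voiceless obstruent between vowels /i/ and /u/, so it voices to [g]. /towikuujuhahz/ → towiguujuhahz.
Rule 3 (intervocalic h-deletion): /h/ occurs between vowels /u/ and /a/, so it deletes. /towiguujuhahz/ → towiguujuahz.
Rule 4 (final cluster simplification): /z/ is the second consonant of a word-final cluster /hz/, so it deletes. /towiguujuahz/ → towiguujuah.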